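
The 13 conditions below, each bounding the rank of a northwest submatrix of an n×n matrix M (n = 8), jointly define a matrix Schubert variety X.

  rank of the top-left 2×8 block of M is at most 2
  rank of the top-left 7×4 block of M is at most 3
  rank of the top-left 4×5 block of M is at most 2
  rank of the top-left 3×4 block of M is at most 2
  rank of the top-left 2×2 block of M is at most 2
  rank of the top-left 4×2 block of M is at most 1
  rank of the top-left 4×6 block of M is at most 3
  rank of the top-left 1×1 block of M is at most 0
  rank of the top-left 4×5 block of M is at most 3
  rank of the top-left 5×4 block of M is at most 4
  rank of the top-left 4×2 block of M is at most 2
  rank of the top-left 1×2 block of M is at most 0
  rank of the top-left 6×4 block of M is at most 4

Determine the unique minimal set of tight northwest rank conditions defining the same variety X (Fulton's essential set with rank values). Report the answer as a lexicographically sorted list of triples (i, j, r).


Computing R[i][j] = min implied NW-rank bound (n=8, 13 conditions):

  row 1: 0 0 1 1 1 1 1 1
  row 2: 1 1 2 2 2 2 2 2
  row 3: 1 1 2 2 2 3 3 3
  row 4: 1 1 2 2 2 3 4 4
  row 5: 1 2 3 3 3 4 5 5
  row 6: 1 2 3 3 4 5 6 6
  row 7: 1 2 3 3 4 5 6 7
  row 8: 1 2 3 4 5 6 7 8

giving w = (3, 1, 6, 7, 2, 5, 8, 4) via Δ²R.

|D(w)|=10, |Ess(w)|=4:

[(1, 2, 0), (4, 2, 1), (4, 5, 2), (7, 4, 3)]


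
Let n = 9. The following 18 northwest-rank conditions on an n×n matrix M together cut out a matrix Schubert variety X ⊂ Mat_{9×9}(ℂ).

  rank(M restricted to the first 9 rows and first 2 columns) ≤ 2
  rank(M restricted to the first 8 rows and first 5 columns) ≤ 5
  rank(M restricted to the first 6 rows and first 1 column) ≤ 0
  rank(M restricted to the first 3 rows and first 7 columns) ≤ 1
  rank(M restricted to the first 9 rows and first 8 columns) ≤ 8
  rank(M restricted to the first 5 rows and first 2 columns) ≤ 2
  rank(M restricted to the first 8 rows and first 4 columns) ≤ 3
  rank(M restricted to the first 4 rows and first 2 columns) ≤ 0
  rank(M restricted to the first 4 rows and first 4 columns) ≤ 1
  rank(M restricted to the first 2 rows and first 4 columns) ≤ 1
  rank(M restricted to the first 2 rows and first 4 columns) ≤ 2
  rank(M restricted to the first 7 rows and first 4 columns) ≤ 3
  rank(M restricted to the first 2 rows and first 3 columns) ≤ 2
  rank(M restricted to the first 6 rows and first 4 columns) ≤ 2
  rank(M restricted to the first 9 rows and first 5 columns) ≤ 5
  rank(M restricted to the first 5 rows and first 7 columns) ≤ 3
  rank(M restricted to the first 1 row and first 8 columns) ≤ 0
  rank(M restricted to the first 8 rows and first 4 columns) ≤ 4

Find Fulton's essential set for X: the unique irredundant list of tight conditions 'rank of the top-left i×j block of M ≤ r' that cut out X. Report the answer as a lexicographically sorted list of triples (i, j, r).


Reconstructing r_w from the 18 given conditions:

  row 1: 0, 0, 0, 0, 0, 0, 0, 0, 1
  row 2: 0, 0, 1, 1, 1, 1, 1, 1, 2
  row 3: 0, 0, 1, 1, 1, 1, 1, 2, 3
  row 4: 0, 0, 1, 1, 2, 2, 2, 3, 4
  row 5: 0, 1, 2, 2, 3, 3, 3, 4, 5
  row 6: 0, 1, 2, 2, 3, 4, 4, 5, 6
  row 7: 1, 2, 3, 3, 4, 5, 5, 6, 7
  row 8: 1, 2, 3, 3, 4, 5, 6, 7, 8
  row 9: 1, 2, 3, 4, 5, 6, 7, 8, 9

the unique w with this rank table is (9, 3, 8, 5, 2, 6, 1, 7, 4).

Fulton essential set (7 of the 23 Rothe cells):

[(1, 8, 0), (3, 7, 1), (4, 2, 0), (4, 4, 1), (6, 1, 0), (6, 4, 2), (8, 4, 3)]


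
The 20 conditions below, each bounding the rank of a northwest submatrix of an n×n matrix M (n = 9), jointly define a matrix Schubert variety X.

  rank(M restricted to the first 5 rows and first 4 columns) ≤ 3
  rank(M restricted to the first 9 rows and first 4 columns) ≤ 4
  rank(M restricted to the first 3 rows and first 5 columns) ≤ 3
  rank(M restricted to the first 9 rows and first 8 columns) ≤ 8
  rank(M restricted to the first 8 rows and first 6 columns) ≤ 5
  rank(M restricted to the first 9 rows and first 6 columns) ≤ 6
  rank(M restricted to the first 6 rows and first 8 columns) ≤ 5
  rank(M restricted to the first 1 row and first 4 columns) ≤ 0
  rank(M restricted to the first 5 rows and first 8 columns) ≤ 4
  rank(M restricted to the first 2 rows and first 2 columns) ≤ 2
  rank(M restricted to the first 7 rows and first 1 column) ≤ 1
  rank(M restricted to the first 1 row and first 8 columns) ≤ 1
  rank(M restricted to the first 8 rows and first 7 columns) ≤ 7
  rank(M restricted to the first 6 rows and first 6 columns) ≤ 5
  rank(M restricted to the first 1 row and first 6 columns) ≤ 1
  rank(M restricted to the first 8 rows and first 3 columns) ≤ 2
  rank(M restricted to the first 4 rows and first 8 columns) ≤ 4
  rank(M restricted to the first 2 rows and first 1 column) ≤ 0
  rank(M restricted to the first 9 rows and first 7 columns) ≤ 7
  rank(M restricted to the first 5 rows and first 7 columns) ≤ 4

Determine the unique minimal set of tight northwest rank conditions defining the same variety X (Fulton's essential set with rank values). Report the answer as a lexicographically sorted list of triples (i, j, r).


Propagating the 20 rank bounds to every northwest block:

  row 1: 0 | 0 | 0 | 0 | 1 | 1 | 1 | 1 | 1
  row 2: 0 | 1 | 1 | 1 | 2 | 2 | 2 | 2 | 2
  row 3: 1 | 2 | 2 | 2 | 3 | 3 | 3 | 3 | 3
  row 4: 1 | 2 | 2 | 3 | 4 | 4 | 4 | 4 | 4
  row 5: 1 | 2 | 2 | 3 | 4 | 4 | 4 | 4 | 5
  row 6: 1 | 2 | 2 | 3 | 4 | 5 | 5 | 5 | 6
  row 7: 1 | 2 | 2 | 3 | 4 | 5 | 6 | 6 | 7
  row 8: 1 | 2 | 2 | 3 | 4 | 5 | 6 | 7 | 8
  row 9: 1 | 2 | 3 | 4 | 5 | 6 | 7 | 8 | 9

second differences of R give the permutation w = (5, 2, 1, 4, 9, 6, 7, 8, 3).

ℓ(w)=13; the 4 essential cells (i,j,r):

[(1, 4, 0), (2, 1, 0), (5, 8, 4), (8, 3, 2)]


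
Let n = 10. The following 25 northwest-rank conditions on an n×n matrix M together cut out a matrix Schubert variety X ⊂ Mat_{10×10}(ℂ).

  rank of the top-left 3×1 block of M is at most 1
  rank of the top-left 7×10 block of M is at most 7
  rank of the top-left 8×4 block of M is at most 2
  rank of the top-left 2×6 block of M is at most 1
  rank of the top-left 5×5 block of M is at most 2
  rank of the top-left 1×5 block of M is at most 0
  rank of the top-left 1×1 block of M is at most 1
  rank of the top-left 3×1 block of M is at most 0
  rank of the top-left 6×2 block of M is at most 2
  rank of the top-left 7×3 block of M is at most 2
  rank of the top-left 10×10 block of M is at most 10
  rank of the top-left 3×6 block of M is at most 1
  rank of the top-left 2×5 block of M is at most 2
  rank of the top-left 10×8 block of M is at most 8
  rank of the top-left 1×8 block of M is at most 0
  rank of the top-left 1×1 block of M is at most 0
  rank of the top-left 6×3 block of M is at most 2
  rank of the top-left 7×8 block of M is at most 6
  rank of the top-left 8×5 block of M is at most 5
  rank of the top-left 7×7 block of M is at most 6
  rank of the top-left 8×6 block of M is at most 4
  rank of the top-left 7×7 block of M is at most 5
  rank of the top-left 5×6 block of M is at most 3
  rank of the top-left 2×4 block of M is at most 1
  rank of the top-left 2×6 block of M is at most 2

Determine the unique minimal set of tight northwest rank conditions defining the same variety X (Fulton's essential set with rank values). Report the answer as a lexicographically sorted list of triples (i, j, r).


Propagating the 25 rank bounds to every northwest block:

  R[1]: 0, 0, 0, 0, 0, 0, 0, 0, 1, 1
  R[2]: 0, 1, 1, 1, 1, 1, 1, 1, 2, 2
  R[3]: 0, 1, 1, 1, 1, 1, 2, 2, 3, 3
  R[4]: 1, 2, 2, 2, 2, 2, 3, 3, 4, 4
  R[5]: 1, 2, 2, 2, 2, 3, 4, 4, 5, 5
  R[6]: 1, 2, 2, 2, 3, 4, 5, 5, 6, 6
  R[7]: 1, 2, 2, 2, 3, 4, 5, 6, 7, 7
  R[8]: 1, 2, 2, 2, 3, 4, 5, 6, 7, 8
  R[9]: 1, 2, 3, 3, 4, 5, 6, 7, 8, 9
  R[10]: 1, 2, 3, 4, 5, 6, 7, 8, 9, 10

reading off 1-entries of Δ²R: w = (9, 2, 7, 1, 6, 5, 8, 10, 3, 4).

Rothe diagram D(w) (23 cells), 5 SE-corners (essential conditions):

[(1, 8, 0), (3, 1, 0), (3, 6, 1), (5, 5, 2), (8, 4, 2)]


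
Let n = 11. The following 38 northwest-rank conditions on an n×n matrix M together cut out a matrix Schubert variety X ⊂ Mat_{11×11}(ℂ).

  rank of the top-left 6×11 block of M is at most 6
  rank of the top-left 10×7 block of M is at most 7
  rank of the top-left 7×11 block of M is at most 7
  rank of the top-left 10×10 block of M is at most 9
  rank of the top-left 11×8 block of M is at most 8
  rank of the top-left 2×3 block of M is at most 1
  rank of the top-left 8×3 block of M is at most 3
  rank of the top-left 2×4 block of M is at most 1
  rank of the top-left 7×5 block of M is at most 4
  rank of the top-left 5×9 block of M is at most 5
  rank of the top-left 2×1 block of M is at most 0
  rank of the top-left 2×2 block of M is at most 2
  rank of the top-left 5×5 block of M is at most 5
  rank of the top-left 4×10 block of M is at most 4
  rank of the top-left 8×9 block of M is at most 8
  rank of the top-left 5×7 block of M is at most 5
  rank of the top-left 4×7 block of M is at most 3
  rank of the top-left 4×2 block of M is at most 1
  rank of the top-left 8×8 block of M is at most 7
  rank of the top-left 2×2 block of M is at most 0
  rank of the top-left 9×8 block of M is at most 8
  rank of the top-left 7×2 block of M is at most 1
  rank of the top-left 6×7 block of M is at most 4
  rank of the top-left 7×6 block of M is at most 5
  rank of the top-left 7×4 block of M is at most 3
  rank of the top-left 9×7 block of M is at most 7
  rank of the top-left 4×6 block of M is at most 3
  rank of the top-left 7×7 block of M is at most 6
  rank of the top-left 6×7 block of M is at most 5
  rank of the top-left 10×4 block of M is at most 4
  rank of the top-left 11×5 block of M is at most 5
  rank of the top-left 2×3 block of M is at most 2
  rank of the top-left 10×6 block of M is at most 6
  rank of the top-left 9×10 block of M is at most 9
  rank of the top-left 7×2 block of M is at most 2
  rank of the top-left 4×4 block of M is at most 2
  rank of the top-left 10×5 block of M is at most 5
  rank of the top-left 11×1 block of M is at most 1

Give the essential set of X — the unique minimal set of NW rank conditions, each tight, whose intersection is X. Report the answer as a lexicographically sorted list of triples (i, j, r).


Recovering R(i,j) via the rank-extension bound from the 38 conditions:

  R[1]: 0, 0, 1, 1, 1, 1, 1, 1, 1, 1, 1
  R[2]: 0, 0, 1, 1, 2, 2, 2, 2, 2, 2, 2
  R[3]: 1, 1, 2, 2, 3, 3, 3, 3, 3, 3, 3
  R[4]: 1, 1, 2, 2, 3, 3, 3, 4, 4, 4, 4
  R[5]: 1, 1, 2, 3, 4, 4, 4, 5, 5, 5, 5
  R[6]: 1, 1, 2, 3, 4, 4, 4, 5, 6, 6, 6
  R[7]: 1, 1, 2, 3, 4, 5, 5, 6, 7, 7, 7
  R[8]: 1, 2, 3, 4, 5, 6, 6, 7, 8, 8, 8
  R[9]: 1, 2, 3, 4, 5, 6, 7, 8, 9, 9, 9
  R[10]: 1, 2, 3, 4, 5, 6, 7, 8, 9, 9, 10
  R[11]: 1, 2, 3, 4, 5, 6, 7, 8, 9, 10, 11

reading off 1-entries of Δ²R: w = (3, 5, 1, 8, 4, 9, 6, 2, 7, 11, 10).

7 SE-corners of the 15-cell Rothe diagram give Ess(w):

[(2, 2, 0), (2, 4, 1), (4, 4, 2), (4, 7, 3), (6, 7, 4), (7, 2, 1), (10, 10, 9)]


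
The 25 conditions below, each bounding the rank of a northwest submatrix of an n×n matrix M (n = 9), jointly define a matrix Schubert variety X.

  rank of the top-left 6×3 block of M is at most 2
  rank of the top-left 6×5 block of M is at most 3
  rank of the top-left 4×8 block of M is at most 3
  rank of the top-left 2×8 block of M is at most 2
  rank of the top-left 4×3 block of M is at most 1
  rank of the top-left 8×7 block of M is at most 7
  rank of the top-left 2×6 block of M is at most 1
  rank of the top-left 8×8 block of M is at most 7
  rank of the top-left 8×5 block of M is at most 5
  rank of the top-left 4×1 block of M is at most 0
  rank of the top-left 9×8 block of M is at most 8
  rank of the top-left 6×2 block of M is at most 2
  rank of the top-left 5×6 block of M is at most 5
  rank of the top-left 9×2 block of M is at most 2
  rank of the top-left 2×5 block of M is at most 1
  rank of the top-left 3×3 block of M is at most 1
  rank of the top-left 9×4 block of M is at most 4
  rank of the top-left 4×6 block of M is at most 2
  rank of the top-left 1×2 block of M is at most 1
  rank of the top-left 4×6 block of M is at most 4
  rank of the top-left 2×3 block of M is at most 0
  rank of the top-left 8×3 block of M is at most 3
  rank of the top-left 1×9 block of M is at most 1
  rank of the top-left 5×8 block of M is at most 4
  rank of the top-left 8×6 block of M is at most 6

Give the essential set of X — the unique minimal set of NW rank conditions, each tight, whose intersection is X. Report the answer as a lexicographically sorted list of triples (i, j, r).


Computing R[i][j] = min implied NW-rank bound (n=9, 25 conditions):

  R[1]: 0, 0, 0, 1, 1, 1, 1, 1, 1
  R[2]: 0, 0, 0, 1, 1, 1, 2, 2, 2
  R[3]: 0, 1, 1, 2, 2, 2, 3, 3, 3
  R[4]: 0, 1, 1, 2, 2, 2, 3, 3, 4
  R[5]: 1, 2, 2, 3, 3, 3, 4, 4, 5
  R[6]: 1, 2, 2, 3, 3, 4, 5, 5, 6
  R[7]: 1, 2, 3, 4, 4, 5, 6, 6, 7
  R[8]: 1, 2, 3, 4, 5, 6, 7, 7, 8
  R[9]: 1, 2, 3, 4, 5, 6, 7, 8, 9

second differences of R give the permutation w = (4, 7, 2, 9, 1, 6, 3, 5, 8).

D(w) has 16 cells with 8 SE-corners; essential set:

[(2, 3, 0), (2, 6, 1), (4, 1, 0), (4, 3, 1), (4, 6, 2), (4, 8, 3), (6, 3, 2), (6, 5, 3)]


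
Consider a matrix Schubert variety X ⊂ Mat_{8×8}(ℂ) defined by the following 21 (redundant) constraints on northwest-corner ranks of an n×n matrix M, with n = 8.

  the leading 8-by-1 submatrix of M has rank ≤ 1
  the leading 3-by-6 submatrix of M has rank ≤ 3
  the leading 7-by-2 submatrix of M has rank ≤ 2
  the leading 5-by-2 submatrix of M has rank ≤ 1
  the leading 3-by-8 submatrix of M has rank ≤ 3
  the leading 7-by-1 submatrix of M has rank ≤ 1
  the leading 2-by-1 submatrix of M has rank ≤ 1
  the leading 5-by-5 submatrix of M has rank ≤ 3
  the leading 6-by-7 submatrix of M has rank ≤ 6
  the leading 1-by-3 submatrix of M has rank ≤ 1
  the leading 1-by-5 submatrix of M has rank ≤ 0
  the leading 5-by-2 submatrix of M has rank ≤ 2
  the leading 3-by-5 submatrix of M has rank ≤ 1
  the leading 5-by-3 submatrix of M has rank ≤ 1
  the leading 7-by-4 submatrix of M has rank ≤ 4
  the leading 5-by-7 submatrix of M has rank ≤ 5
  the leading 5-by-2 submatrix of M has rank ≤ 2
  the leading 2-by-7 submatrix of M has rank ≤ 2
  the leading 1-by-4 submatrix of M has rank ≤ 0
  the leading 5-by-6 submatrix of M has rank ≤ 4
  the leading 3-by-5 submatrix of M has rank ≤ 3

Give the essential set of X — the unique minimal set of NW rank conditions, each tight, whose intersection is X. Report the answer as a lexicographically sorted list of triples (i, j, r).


Propagating the 21 rank bounds to every northwest block:

  row 1: 0 0 0 0 0 1 1 1
  row 2: 1 1 1 1 1 2 2 2
  row 3: 1 1 1 1 1 2 3 3
  row 4: 1 1 1 2 2 3 4 4
  row 5: 1 1 1 2 3 4 5 5
  row 6: 1 2 2 3 4 5 6 6
  row 7: 1 2 3 4 5 6 7 7
  row 8: 1 2 3 4 5 6 7 8

hence w(1..8) = (6, 1, 7, 4, 5, 2, 3, 8).

|D(w)|=13, |Ess(w)|=3:

[(1, 5, 0), (3, 5, 1), (5, 3, 1)]


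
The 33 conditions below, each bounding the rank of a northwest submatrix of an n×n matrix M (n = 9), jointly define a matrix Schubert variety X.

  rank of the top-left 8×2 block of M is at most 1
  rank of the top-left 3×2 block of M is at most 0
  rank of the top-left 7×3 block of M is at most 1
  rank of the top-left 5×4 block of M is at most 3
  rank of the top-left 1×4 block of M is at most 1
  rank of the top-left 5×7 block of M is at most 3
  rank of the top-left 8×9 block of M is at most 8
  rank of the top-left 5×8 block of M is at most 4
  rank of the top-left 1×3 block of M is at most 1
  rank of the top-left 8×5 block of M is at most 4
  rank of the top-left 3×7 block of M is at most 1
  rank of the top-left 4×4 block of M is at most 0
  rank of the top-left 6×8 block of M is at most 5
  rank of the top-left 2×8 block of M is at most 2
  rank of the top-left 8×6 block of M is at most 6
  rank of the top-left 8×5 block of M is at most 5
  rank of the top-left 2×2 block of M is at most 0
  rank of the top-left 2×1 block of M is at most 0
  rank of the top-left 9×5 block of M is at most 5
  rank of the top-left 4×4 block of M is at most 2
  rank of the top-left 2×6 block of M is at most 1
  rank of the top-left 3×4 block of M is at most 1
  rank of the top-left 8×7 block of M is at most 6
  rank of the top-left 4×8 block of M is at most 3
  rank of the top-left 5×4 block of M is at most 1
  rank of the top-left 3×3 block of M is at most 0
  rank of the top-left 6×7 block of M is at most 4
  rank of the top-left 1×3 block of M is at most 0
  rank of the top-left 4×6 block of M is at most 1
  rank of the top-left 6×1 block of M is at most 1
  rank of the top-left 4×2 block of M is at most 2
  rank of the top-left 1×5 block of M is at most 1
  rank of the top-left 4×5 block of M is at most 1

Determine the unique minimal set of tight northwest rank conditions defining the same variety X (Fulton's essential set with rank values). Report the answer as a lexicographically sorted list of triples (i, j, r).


Propagating the 33 rank bounds to every northwest block:

  row 1: 0  0  0  0  1  1  1  1  1
  row 2: 0  0  0  0  1  1  1  2  2
  row 3: 0  0  0  0  1  1  1  2  3
  row 4: 0  0  0  0  1  1  2  3  4
  row 5: 1  1  1  1  2  2  3  4  5
  row 6: 1  1  1  2  3  3  4  5  6
  row 7: 1  1  1  2  3  4  5  6  7
  row 8: 1  1  2  3  4  5  6  7  8
  row 9: 1  2  3  4  5  6  7  8  9

hence w(1..9) = (5, 8, 9, 7, 1, 4, 6, 3, 2).

Rothe diagram D(w) (26 cells), 5 SE-corners (essential conditions):

[(3, 7, 1), (4, 4, 0), (4, 6, 1), (7, 3, 1), (8, 2, 1)]


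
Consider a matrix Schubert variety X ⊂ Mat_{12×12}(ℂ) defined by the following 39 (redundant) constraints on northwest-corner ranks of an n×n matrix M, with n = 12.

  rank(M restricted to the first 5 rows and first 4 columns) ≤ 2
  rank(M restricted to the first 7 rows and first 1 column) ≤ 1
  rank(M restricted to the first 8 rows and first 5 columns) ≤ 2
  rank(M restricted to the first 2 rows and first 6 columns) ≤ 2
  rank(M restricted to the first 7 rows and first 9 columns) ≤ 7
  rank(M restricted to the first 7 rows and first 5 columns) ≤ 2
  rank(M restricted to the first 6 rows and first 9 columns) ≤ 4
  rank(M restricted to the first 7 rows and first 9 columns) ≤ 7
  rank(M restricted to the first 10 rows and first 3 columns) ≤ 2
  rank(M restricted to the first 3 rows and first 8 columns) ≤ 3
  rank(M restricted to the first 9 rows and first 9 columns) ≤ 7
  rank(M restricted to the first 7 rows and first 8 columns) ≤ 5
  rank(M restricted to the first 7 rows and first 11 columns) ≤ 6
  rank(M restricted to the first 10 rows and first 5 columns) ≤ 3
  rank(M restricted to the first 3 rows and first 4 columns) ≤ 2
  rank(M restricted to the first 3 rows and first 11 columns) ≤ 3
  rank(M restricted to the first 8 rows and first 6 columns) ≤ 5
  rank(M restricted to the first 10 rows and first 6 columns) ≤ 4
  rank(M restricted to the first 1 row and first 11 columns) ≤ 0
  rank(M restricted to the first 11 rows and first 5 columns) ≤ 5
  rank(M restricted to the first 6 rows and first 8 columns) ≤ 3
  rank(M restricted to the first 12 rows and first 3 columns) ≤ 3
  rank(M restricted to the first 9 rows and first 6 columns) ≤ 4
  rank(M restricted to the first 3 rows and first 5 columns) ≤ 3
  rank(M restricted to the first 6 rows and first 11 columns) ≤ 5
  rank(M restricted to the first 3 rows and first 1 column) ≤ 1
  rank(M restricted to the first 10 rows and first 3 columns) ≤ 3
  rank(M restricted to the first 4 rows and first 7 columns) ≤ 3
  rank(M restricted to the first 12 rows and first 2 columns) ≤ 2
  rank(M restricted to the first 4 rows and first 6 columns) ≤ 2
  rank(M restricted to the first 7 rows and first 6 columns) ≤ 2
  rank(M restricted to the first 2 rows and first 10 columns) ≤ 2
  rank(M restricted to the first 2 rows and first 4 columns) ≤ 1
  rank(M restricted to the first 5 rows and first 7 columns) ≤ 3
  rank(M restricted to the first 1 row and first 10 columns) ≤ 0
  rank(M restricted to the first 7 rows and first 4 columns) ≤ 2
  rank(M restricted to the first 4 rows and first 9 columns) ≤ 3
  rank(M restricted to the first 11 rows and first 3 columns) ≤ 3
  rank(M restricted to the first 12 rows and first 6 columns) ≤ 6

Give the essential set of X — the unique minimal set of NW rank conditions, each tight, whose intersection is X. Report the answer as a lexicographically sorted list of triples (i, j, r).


Computing R[i][j] = min implied NW-rank bound (n=12, 39 conditions):

  row 1: 0, 0, 0, 0, 0, 0, 0, 0, 0, 0, 0, 1
  row 2: 1, 1, 1, 1, 1, 1, 1, 1, 1, 1, 1, 2
  row 3: 1, 2, 2, 2, 2, 2, 2, 2, 2, 2, 2, 3
  row 4: 1, 2, 2, 2, 2, 2, 3, 3, 3, 3, 3, 4
  row 5: 1, 2, 2, 2, 2, 2, 3, 3, 4, 4, 4, 5
  row 6: 1, 2, 2, 2, 2, 2, 3, 3, 4, 5, 5, 6
  row 7: 1, 2, 2, 2, 2, 2, 3, 4, 5, 6, 6, 7
  row 8: 1, 2, 2, 2, 2, 3, 4, 5, 6, 7, 7, 8
  row 9: 1, 2, 2, 3, 3, 4, 5, 6, 7, 8, 8, 9
  row 10: 1, 2, 2, 3, 3, 4, 5, 6, 7, 8, 9, 10
  row 11: 1, 2, 3, 4, 4, 5, 6, 7, 8, 9, 10, 11
  row 12: 1, 2, 3, 4, 5, 6, 7, 8, 9, 10, 11, 12

giving w = (12, 1, 2, 7, 9, 10, 8, 6, 4, 11, 3, 5) via Δ²R.

6 SE-corners of the 35-cell Rothe diagram give Ess(w):

[(1, 11, 0), (6, 8, 3), (7, 6, 2), (8, 5, 2), (10, 3, 2), (10, 5, 3)]


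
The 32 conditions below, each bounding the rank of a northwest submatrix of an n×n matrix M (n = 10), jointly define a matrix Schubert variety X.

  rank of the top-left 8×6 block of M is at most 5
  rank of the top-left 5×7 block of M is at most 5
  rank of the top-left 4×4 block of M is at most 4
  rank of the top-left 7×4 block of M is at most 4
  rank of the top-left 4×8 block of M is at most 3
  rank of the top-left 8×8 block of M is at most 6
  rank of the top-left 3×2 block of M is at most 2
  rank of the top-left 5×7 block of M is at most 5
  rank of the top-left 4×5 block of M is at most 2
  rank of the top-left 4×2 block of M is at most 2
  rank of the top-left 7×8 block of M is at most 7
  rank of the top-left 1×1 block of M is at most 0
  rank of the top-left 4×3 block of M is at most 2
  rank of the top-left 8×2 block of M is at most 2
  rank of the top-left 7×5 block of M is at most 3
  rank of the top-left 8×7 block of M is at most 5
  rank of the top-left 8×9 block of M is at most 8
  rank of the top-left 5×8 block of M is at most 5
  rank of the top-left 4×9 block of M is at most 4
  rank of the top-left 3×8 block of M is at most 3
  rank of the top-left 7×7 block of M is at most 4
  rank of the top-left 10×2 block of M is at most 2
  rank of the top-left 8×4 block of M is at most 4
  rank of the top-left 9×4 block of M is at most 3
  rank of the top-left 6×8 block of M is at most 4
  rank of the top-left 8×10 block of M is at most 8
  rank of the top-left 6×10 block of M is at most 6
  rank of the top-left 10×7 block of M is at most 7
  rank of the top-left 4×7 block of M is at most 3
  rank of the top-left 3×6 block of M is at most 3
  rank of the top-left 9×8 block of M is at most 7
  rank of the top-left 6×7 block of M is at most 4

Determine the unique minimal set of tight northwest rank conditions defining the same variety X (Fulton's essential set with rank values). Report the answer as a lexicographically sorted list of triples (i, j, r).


Propagating the 32 rank bounds to every northwest block:

  row 1: 0, 1, 1, 1, 1, 1, 1, 1, 1, 1
  row 2: 1, 2, 2, 2, 2, 2, 2, 2, 2, 2
  row 3: 1, 2, 2, 2, 2, 3, 3, 3, 3, 3
  row 4: 1, 2, 2, 2, 2, 3, 3, 3, 4, 4
  row 5: 1, 2, 3, 3, 3, 4, 4, 4, 5, 5
  row 6: 1, 2, 3, 3, 3, 4, 4, 4, 5, 6
  row 7: 1, 2, 3, 3, 3, 4, 4, 5, 6, 7
  row 8: 1, 2, 3, 3, 4, 5, 5, 6, 7, 8
  row 9: 1, 2, 3, 3, 4, 5, 6, 7, 8, 9
  row 10: 1, 2, 3, 4, 5, 6, 7, 8, 9, 10

giving w = (2, 1, 6, 9, 3, 10, 8, 5, 7, 4) via Δ²R.

ℓ(w)=18; the 7 essential cells (i,j,r):

[(1, 1, 0), (4, 5, 2), (4, 8, 3), (6, 8, 4), (7, 5, 3), (7, 7, 4), (9, 4, 3)]


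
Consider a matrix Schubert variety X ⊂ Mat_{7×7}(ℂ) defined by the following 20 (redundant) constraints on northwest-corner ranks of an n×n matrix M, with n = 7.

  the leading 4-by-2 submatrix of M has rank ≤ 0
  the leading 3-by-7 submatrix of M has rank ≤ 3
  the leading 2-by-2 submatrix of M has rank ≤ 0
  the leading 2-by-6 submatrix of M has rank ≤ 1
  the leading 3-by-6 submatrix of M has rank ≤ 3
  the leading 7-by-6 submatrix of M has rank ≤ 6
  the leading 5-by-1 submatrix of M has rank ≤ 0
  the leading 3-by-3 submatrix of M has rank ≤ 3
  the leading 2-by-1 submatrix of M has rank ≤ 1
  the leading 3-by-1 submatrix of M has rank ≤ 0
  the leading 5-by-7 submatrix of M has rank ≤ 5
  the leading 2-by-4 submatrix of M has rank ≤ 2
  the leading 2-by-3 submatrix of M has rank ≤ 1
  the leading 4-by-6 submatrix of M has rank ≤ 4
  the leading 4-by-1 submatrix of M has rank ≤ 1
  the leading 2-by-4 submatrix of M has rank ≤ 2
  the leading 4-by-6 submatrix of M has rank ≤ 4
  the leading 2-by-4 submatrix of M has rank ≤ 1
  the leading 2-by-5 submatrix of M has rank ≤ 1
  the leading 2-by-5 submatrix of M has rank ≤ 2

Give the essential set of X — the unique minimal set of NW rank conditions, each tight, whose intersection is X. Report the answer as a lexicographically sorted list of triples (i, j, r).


Rank table r_w(7×7) implied by the 20 constraints:

  R[1]: 0, 0, 1, 1, 1, 1, 1
  R[2]: 0, 0, 1, 1, 1, 1, 2
  R[3]: 0, 0, 1, 2, 2, 2, 3
  R[4]: 0, 0, 1, 2, 3, 3, 4
  R[5]: 0, 1, 2, 3, 4, 4, 5
  R[6]: 1, 2, 3, 4, 5, 5, 6
  R[7]: 1, 2, 3, 4, 5, 6, 7

so w = (3, 7, 4, 5, 2, 1, 6).

ℓ(w)=12; the 3 essential cells (i,j,r):

[(2, 6, 1), (4, 2, 0), (5, 1, 0)]


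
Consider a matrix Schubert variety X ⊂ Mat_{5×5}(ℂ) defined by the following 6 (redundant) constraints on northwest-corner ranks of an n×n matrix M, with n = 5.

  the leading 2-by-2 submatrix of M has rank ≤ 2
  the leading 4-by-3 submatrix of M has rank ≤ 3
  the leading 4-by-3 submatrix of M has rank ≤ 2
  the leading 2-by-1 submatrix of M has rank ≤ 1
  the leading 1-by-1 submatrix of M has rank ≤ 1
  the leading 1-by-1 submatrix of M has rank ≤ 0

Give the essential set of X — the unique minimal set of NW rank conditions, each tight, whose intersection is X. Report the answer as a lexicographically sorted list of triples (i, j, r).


Rank table r_w(5×5) implied by the 6 constraints:

  i=1: 0, 1, 1, 1, 1
  i=2: 1, 2, 2, 2, 2
  i=3: 1, 2, 2, 3, 3
  i=4: 1, 2, 2, 3, 4
  i=5: 1, 2, 3, 4, 5

giving w = (2, 1, 4, 5, 3) via Δ²R.

ℓ(w)=3; the 2 essential cells (i,j,r):

[(1, 1, 0), (4, 3, 2)]


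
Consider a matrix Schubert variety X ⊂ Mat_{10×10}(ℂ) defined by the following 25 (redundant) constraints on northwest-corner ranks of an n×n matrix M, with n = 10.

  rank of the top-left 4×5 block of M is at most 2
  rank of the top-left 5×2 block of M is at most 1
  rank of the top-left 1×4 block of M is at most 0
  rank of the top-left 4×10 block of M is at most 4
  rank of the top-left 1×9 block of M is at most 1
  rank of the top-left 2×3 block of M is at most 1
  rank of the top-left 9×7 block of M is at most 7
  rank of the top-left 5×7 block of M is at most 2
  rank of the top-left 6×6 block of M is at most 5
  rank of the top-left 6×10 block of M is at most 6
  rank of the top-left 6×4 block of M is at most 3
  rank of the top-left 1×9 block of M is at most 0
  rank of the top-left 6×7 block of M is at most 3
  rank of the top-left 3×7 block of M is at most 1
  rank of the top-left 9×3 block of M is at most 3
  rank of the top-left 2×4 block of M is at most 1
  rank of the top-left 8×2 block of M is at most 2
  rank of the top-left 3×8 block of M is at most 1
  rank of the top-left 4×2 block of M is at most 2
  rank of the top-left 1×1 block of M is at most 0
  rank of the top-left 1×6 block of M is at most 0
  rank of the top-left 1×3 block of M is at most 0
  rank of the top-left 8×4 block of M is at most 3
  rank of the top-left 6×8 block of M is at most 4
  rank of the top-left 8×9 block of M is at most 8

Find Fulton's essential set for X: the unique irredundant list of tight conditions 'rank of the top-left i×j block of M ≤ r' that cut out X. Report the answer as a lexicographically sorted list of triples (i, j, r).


Propagating the 25 rank bounds to every northwest block:

  R[1]: 0  0  0  0  0  0  0  0  0  1
  R[2]: 1  1  1  1  1  1  1  1  1  2
  R[3]: 1  1  1  1  1  1  1  1  2  3
  R[4]: 1  1  2  2  2  2  2  2  3  4
  R[5]: 1  1  2  2  2  2  2  3  4  5
  R[6]: 1  2  3  3  3  3  3  4  5  6
  R[7]: 1  2  3  3  4  4  4  5  6  7
  R[8]: 1  2  3  3  4  5  5  6  7  8
  R[9]: 1  2  3  4  5  6  6  7  8  9
  R[10]: 1  2  3  4  5  6  7  8  9  10

so w = (10, 1, 9, 3, 8, 2, 5, 6, 4, 7).

Fulton essential set (5 of the 24 Rothe cells):

[(1, 9, 0), (3, 8, 1), (5, 2, 1), (5, 7, 2), (8, 4, 3)]


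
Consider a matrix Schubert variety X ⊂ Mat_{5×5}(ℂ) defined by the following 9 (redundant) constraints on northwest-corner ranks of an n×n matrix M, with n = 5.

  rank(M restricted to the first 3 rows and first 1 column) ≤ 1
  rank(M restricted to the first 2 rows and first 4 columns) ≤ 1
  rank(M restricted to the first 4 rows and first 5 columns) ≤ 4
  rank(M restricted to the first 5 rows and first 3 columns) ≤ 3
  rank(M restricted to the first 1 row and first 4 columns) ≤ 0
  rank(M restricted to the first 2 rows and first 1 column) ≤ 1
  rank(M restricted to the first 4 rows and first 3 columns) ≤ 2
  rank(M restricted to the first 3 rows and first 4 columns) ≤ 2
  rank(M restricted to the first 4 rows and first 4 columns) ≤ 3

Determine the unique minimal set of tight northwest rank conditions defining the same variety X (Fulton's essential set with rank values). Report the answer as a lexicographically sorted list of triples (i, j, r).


Recovering R(i,j) via the rank-extension bound from the 9 conditions:

  row 1: 0  0  0  0  1
  row 2: 1  1  1  1  2
  row 3: 1  2  2  2  3
  row 4: 1  2  2  3  4
  row 5: 1  2  3  4  5

the unique w with this rank table is (5, 1, 2, 4, 3).

Rothe diagram D(w) (5 cells), 2 SE-corners (essential conditions):

[(1, 4, 0), (4, 3, 2)]


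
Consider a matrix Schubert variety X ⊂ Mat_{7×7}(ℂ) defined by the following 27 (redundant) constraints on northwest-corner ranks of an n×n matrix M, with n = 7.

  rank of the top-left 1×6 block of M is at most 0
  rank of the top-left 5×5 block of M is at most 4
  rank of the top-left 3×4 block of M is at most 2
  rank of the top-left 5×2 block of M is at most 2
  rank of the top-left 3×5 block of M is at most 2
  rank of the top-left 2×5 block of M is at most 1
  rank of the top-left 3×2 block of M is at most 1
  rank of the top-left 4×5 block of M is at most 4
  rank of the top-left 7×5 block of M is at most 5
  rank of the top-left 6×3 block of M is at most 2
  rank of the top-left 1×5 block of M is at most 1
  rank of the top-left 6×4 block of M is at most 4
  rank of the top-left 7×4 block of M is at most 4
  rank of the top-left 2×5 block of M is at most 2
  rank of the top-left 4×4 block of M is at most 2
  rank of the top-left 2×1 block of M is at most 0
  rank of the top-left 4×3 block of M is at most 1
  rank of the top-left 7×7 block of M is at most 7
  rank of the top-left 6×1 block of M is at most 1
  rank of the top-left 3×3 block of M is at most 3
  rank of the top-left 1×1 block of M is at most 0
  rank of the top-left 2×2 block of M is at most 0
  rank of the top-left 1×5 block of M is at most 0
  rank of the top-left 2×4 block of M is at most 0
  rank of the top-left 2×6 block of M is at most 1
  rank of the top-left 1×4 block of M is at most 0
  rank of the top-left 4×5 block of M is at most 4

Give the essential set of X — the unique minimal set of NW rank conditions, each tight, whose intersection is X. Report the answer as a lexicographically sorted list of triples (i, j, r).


Recovering R(i,j) via the rank-extension bound from the 27 conditions:

  row 1: 0 | 0 | 0 | 0 | 0 | 0 | 1
  row 2: 0 | 0 | 0 | 0 | 1 | 1 | 2
  row 3: 1 | 1 | 1 | 1 | 2 | 2 | 3
  row 4: 1 | 1 | 1 | 2 | 3 | 3 | 4
  row 5: 1 | 2 | 2 | 3 | 4 | 4 | 5
  row 6: 1 | 2 | 2 | 3 | 4 | 5 | 6
  row 7: 1 | 2 | 3 | 4 | 5 | 6 | 7

so w = (7, 5, 1, 4, 2, 6, 3).

ℓ(w)=13; the 4 essential cells (i,j,r):

[(1, 6, 0), (2, 4, 0), (4, 3, 1), (6, 3, 2)]


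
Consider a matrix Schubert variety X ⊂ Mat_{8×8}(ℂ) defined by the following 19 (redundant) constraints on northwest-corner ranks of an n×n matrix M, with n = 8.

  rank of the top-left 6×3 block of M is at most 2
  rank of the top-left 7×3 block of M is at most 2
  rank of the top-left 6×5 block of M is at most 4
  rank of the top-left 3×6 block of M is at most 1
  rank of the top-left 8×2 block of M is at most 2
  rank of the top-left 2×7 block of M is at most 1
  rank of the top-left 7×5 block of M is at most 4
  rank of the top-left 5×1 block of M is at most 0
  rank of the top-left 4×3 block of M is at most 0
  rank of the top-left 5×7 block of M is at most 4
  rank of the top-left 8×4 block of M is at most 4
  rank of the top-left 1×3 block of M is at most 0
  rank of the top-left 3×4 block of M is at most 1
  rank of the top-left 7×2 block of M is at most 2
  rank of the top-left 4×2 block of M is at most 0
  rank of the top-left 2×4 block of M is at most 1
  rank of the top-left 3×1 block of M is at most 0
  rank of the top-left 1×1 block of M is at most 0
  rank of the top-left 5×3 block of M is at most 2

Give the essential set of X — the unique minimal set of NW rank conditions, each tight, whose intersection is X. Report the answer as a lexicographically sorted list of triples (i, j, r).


The tightest implied rank at each (i,j), from the 19 conditions:

  row 1: 0 | 0 | 0 | 1 | 1 | 1 | 1 | 1
  row 2: 0 | 0 | 0 | 1 | 1 | 1 | 1 | 2
  row 3: 0 | 0 | 0 | 1 | 1 | 1 | 2 | 3
  row 4: 0 | 0 | 0 | 1 | 2 | 2 | 3 | 4
  row 5: 0 | 1 | 1 | 2 | 3 | 3 | 4 | 5
  row 6: 1 | 2 | 2 | 3 | 4 | 4 | 5 | 6
  row 7: 1 | 2 | 2 | 3 | 4 | 5 | 6 | 7
  row 8: 1 | 2 | 3 | 4 | 5 | 6 | 7 | 8

reading off 1-entries of Δ²R: w = (4, 8, 7, 5, 2, 1, 6, 3).

D(w) has 19 cells with 5 SE-corners; essential set:

[(2, 7, 1), (3, 6, 1), (4, 3, 0), (5, 1, 0), (7, 3, 2)]


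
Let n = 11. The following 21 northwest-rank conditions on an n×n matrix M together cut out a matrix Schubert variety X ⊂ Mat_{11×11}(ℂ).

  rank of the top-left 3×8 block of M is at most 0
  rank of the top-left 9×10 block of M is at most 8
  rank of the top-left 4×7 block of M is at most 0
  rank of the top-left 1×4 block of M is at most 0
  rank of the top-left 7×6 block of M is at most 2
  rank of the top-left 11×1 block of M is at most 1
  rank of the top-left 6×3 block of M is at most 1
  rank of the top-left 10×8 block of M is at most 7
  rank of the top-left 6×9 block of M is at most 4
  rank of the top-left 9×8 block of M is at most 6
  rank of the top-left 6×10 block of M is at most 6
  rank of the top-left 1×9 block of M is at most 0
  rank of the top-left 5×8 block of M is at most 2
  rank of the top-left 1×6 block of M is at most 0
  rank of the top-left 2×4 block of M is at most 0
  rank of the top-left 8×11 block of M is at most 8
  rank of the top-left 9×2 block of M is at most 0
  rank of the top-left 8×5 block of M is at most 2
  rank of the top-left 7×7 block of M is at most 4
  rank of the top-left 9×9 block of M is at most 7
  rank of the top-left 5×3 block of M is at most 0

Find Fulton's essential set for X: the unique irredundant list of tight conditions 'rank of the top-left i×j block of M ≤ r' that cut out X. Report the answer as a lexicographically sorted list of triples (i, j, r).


Rank table r_w(11×11) implied by the 21 constraints:

  0 0 0 0 0 0 0 0 0 1 1
  0 0 0 0 0 0 0 0 1 2 2
  0 0 0 0 0 0 0 0 1 2 3
  0 0 0 0 0 0 0 1 2 3 4
  0 0 0 1 1 1 1 2 3 4 5
  0 0 1 2 2 2 2 3 4 5 6
  0 0 1 2 2 2 3 4 5 6 7
  0 0 1 2 2 3 4 5 6 7 8
  0 0 1 2 3 4 5 6 7 8 9
  1 1 2 3 4 5 6 7 8 9 10
  1 2 3 4 5 6 7 8 9 10 11

giving w = (10, 9, 11, 8, 4, 3, 7, 6, 5, 1, 2) via Δ²R.

D(w) has 46 cells with 7 SE-corners; essential set:

[(1, 9, 0), (3, 8, 0), (4, 7, 0), (5, 3, 0), (7, 6, 2), (8, 5, 2), (9, 2, 0)]


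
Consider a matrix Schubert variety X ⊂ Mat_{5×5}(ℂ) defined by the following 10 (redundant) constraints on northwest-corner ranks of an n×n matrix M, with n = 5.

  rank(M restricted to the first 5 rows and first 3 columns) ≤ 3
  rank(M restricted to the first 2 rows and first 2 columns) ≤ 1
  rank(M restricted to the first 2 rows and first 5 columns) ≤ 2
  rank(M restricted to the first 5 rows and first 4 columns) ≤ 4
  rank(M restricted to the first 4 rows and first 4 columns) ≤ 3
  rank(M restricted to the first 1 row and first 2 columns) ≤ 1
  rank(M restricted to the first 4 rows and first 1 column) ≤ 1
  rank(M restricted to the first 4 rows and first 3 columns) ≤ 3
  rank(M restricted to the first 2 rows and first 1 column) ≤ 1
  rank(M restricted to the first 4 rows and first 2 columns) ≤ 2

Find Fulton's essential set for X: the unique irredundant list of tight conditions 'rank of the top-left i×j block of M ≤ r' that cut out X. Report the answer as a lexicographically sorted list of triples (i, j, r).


Propagating the 10 rank bounds to every northwest block:

  1 | 1 | 1 | 1 | 1
  1 | 1 | 2 | 2 | 2
  1 | 2 | 3 | 3 | 3
  1 | 2 | 3 | 3 | 4
  1 | 2 | 3 | 4 | 5

second differences of R give the permutation w = (1, 3, 2, 5, 4).

D(w) has 2 cells with 2 SE-corners; essential set:

[(2, 2, 1), (4, 4, 3)]


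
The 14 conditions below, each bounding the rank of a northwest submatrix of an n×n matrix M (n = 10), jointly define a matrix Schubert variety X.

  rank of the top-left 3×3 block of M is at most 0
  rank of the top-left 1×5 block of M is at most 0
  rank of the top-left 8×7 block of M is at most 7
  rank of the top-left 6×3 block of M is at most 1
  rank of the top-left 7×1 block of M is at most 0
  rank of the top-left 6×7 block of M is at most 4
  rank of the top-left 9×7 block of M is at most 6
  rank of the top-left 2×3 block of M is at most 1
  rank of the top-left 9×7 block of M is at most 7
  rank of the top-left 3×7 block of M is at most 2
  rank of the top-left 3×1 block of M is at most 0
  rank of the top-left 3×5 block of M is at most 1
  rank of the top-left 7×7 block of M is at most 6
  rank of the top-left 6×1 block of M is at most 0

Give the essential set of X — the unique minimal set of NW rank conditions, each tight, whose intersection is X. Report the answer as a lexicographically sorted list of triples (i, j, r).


The tightest implied rank at each (i,j), from the 14 conditions:

  row 1: 0 | 0 | 0 | 0 | 0 | 1 | 1 | 1 | 1 | 1
  row 2: 0 | 0 | 0 | 1 | 1 | 2 | 2 | 2 | 2 | 2
  row 3: 0 | 0 | 0 | 1 | 1 | 2 | 2 | 3 | 3 | 3
  row 4: 0 | 1 | 1 | 2 | 2 | 3 | 3 | 4 | 4 | 4
  row 5: 0 | 1 | 1 | 2 | 3 | 4 | 4 | 5 | 5 | 5
  row 6: 0 | 1 | 1 | 2 | 3 | 4 | 4 | 5 | 6 | 6
  row 7: 0 | 1 | 2 | 3 | 4 | 5 | 5 | 6 | 7 | 7
  row 8: 1 | 2 | 3 | 4 | 5 | 6 | 6 | 7 | 8 | 8
  row 9: 1 | 2 | 3 | 4 | 5 | 6 | 6 | 7 | 8 | 9
  row 10: 1 | 2 | 3 | 4 | 5 | 6 | 7 | 8 | 9 | 10

the unique w with this rank table is (6, 4, 8, 2, 5, 9, 3, 1, 10, 7).

Fulton essential set (8 of the 21 Rothe cells):

[(1, 5, 0), (3, 3, 0), (3, 5, 1), (3, 7, 2), (6, 3, 1), (6, 7, 4), (7, 1, 0), (9, 7, 6)]


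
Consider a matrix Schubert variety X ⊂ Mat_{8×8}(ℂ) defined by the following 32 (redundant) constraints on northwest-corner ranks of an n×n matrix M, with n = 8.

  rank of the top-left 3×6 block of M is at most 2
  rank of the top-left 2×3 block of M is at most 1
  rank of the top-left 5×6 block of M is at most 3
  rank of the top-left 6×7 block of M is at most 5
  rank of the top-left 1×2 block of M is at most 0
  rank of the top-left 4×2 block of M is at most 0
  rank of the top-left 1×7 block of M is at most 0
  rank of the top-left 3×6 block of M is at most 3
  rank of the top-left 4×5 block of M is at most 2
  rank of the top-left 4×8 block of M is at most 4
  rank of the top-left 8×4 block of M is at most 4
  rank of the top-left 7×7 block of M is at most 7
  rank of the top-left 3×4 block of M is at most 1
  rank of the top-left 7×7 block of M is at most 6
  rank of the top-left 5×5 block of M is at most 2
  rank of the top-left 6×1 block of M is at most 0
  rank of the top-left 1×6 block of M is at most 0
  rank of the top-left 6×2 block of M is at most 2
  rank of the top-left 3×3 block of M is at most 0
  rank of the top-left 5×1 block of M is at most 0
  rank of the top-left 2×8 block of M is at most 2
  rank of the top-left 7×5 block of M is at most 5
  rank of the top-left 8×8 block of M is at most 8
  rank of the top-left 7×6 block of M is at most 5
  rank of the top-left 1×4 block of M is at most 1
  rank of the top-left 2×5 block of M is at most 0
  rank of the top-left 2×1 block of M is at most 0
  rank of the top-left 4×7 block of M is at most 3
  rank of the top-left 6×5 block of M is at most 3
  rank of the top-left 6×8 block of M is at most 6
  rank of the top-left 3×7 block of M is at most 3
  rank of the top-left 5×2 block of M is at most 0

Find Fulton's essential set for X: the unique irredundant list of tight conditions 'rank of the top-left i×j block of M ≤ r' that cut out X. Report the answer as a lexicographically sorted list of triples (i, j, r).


Recovering R(i,j) via the rank-extension bound from the 32 conditions:

  R[1]: 0 0 0 0 0 0 0 1
  R[2]: 0 0 0 0 0 1 1 2
  R[3]: 0 0 0 1 1 2 2 3
  R[4]: 0 0 1 2 2 3 3 4
  R[5]: 0 0 1 2 2 3 4 5
  R[6]: 0 1 2 3 3 4 5 6
  R[7]: 1 2 3 4 4 5 6 7
  R[8]: 1 2 3 4 5 6 7 8

hence w(1..8) = (8, 6, 4, 3, 7, 2, 1, 5).

6 SE-corners of the 21-cell Rothe diagram give Ess(w):

[(1, 7, 0), (2, 5, 0), (3, 3, 0), (5, 2, 0), (5, 5, 2), (6, 1, 0)]
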